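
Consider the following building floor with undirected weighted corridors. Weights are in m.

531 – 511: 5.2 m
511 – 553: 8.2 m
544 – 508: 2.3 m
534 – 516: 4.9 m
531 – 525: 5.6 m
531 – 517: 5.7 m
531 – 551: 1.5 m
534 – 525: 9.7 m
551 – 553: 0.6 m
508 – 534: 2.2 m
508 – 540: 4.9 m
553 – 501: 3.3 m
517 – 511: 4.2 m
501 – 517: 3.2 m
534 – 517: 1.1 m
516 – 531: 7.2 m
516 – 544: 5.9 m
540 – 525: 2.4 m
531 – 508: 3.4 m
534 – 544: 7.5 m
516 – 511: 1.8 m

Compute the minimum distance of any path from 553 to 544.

Running Dijkstra from 553:
553: 0
551: 0.6  (via 553)
531: 2.1  (via 551)
501: 3.3  (via 553)
508: 5.5  (via 531)
517: 6.5  (via 501)
511: 7.3  (via 531)
534: 7.6  (via 517)
525: 7.7  (via 531)
544: 7.8  (via 508)
Shortest route: 553 → 551 → 531 → 508 → 544 = 7.8 m.

7.8 m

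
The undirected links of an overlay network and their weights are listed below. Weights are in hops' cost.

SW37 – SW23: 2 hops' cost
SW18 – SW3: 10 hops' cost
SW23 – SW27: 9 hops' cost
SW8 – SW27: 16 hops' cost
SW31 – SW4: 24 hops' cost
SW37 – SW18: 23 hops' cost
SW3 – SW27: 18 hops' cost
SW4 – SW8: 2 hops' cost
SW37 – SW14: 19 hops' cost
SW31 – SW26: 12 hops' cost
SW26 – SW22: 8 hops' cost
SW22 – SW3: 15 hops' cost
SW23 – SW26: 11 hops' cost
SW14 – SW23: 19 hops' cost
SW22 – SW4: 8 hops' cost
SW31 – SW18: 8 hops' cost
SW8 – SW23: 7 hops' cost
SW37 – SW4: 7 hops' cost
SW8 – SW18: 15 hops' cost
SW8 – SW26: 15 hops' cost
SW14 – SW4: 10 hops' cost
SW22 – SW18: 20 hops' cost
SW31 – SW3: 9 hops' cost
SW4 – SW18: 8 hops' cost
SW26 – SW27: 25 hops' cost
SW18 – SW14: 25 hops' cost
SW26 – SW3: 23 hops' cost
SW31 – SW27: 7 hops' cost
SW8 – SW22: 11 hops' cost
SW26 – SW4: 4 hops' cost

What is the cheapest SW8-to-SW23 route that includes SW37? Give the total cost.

Shortest SW8→SW37: SW8 → SW4 → SW37 = 9
Best SW37 to SW23: SW37 → SW23 costing 2
Total via SW37: 9 + 2 = 11 hops' cost.

11 hops' cost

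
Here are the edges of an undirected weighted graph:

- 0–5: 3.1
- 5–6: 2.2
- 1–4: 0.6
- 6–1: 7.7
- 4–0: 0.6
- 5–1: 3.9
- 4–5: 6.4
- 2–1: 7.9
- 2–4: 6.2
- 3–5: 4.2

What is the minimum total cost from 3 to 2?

Candidate routes:
3 - 5 - 0 - 4 - 2: 4.2+3.1+0.6+6.2 = 14.1
3 - 5 - 1 - 4 - 2: 4.2+3.9+0.6+6.2 = 14.9
The minimum is 14.1 via 3 - 5 - 0 - 4 - 2.

14.1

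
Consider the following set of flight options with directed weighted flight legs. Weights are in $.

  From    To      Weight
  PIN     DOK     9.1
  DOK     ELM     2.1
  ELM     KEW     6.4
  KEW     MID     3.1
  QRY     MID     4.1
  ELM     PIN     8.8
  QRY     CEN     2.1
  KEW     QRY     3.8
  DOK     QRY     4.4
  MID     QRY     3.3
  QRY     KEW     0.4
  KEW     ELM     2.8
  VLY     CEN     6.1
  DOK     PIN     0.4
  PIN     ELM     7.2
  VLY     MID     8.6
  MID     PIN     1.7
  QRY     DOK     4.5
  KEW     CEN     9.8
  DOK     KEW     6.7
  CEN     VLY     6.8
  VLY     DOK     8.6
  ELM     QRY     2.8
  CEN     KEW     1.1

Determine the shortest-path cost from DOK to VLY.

Compare a few routes:
DOK - ELM - QRY - CEN - VLY: 2.1+2.8+2.1+6.8 = 13.8
DOK - KEW - QRY - CEN - VLY: 6.7+3.8+2.1+6.8 = 19.4
DOK - QRY - CEN - VLY: 4.4+2.1+6.8 = 13.3
DOK - PIN - ELM - QRY - CEN - VLY: 0.4+7.2+2.8+2.1+6.8 = 19.3
Cheapest is DOK - QRY - CEN - VLY at $13.3.

$13.3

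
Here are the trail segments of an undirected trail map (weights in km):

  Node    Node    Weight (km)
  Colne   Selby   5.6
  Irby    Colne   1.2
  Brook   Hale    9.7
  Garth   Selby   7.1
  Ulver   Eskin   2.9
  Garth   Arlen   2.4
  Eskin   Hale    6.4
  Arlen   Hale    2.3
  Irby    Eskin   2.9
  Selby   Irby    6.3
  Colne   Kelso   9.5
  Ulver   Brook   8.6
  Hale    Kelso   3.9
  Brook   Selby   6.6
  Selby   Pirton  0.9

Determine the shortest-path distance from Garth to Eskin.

11.1 km

Enumerating some paths:
Garth → Selby → Irby → Eskin: 7.1+6.3+2.9 = 16.3
Garth → Arlen → Hale → Eskin: 2.4+2.3+6.4 = 11.1
Garth → Selby → Colne → Irby → Eskin: 7.1+5.6+1.2+2.9 = 16.8
The minimum is 11.1 km via Garth → Arlen → Hale → Eskin.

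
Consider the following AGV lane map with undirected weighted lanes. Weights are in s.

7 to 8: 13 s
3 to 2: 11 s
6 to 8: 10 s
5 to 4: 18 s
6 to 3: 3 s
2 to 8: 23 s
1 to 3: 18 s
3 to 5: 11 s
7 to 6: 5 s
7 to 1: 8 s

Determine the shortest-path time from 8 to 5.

Candidate routes:
8–6–3–5: 10+3+11 = 24
8–7–6–3–5: 13+5+3+11 = 32
8–2–3–5: 23+11+11 = 45
8–7–1–3–5: 13+8+18+11 = 50
Cheapest is 8–6–3–5 at 24 s.

24 s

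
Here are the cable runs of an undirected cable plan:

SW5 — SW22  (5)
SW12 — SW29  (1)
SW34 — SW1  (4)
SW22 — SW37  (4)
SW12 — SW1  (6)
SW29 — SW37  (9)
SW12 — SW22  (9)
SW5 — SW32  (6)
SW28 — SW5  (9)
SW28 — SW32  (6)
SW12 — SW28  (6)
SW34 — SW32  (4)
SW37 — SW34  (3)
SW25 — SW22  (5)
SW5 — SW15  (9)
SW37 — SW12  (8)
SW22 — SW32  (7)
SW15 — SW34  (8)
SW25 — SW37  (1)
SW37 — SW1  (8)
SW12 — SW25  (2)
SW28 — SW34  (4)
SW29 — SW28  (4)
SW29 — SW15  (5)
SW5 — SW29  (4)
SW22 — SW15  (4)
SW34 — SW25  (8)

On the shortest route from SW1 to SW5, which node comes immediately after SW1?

SW12

Candidate routes:
SW1–SW34–SW32–SW5: 4+4+6 = 14
SW1–SW12–SW29–SW5: 6+1+4 = 11
Cheapest is SW1–SW12–SW29–SW5 at 11.
So from SW1 the first move is to SW12.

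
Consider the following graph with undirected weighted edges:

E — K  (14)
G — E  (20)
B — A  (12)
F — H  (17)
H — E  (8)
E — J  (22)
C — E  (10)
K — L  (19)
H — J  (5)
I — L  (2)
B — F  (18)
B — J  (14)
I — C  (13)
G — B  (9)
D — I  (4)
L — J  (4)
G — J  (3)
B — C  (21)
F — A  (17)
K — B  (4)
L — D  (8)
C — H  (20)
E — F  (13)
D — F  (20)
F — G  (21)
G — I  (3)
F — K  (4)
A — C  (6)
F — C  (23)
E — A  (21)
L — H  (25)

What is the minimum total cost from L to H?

Shortest distances from L:
L: 0
I: 2  (via L)
J: 4  (via L)
G: 5  (via I)
D: 6  (via I)
H: 9  (via J)
Shortest route: L → J → H = 9.

9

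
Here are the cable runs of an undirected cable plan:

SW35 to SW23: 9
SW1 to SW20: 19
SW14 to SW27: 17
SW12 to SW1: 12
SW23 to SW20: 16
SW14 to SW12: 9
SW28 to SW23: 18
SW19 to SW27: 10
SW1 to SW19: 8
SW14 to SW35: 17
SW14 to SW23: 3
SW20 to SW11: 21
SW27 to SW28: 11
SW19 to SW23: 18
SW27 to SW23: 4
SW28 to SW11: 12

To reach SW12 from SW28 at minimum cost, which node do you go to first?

Enumerating some paths:
SW28–SW27–SW14–SW12: 11+17+9 = 37
SW28–SW27–SW23–SW14–SW12: 11+4+3+9 = 27
SW28–SW27–SW19–SW1–SW12: 11+10+8+12 = 41
SW28–SW23–SW14–SW12: 18+3+9 = 30
The minimum is 27 via SW28–SW27–SW23–SW14–SW12.
So from SW28 the first move is to SW27.

SW27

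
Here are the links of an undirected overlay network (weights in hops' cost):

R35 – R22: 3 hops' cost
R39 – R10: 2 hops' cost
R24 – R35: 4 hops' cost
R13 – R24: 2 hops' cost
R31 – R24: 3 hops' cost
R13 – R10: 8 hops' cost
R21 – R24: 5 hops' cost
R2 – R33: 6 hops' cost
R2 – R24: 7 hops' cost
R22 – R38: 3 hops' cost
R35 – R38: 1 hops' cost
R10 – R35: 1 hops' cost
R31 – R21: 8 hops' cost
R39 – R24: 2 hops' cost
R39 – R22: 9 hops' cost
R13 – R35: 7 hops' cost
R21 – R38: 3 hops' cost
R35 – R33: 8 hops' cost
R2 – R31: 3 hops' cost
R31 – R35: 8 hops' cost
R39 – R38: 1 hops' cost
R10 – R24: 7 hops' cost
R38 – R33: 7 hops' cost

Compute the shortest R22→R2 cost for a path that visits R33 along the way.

Best R22 to R33: R22–R38–R33 costing 10
Best R33 to R2: R33–R2 costing 6
Total via R33: 10 + 6 = 16 hops' cost.

16 hops' cost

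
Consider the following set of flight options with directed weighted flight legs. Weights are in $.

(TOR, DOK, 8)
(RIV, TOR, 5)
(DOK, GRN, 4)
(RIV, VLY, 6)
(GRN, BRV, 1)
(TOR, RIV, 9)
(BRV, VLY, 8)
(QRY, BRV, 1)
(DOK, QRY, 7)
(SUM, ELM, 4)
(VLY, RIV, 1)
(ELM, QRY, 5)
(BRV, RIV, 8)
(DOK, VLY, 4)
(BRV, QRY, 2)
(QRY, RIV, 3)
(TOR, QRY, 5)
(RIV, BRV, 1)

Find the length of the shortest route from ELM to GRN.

$25

Compare a few routes:
ELM - QRY - BRV - RIV - TOR - DOK - GRN: 5+1+8+5+8+4 = 31
ELM - QRY - RIV - TOR - DOK - GRN: 5+3+5+8+4 = 25
ELM - QRY - BRV - VLY - RIV - TOR - DOK - GRN: 5+1+8+1+5+8+4 = 32
The minimum is $25 via ELM - QRY - RIV - TOR - DOK - GRN.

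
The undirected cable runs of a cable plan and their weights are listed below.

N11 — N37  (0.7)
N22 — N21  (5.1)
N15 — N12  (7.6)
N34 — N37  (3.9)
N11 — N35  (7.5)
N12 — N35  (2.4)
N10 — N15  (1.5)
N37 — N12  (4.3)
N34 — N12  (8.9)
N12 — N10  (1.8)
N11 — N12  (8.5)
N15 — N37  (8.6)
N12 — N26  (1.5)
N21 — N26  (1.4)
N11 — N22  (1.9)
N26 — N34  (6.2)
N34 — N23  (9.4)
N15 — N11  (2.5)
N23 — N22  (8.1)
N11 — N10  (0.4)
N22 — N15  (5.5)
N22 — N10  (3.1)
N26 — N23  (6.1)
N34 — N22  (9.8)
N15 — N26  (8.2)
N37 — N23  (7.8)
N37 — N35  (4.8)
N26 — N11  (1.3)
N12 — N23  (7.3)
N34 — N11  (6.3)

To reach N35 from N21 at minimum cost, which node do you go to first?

Compare a few routes:
N21–N26–N11–N10–N12–N35: 1.4+1.3+0.4+1.8+2.4 = 7.3
N21–N26–N12–N35: 1.4+1.5+2.4 = 5.3
Cheapest is N21–N26–N12–N35 at 5.3.
So from N21 the first move is to N26.

N26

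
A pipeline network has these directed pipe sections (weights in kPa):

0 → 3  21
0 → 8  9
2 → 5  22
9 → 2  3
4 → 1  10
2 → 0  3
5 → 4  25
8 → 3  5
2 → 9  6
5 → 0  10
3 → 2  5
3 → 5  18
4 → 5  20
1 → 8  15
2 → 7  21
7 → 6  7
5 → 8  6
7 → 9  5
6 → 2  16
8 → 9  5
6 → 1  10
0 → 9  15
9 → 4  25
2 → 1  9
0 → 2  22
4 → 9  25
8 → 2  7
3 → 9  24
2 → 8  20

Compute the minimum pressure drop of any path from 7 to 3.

25 kPa

Candidate routes:
7 - 9 - 2 - 8 - 3: 5+3+20+5 = 33
7 - 9 - 2 - 0 - 8 - 3: 5+3+3+9+5 = 25
7 - 9 - 2 - 0 - 3: 5+3+3+21 = 32
The minimum is 25 kPa via 7 - 9 - 2 - 0 - 8 - 3.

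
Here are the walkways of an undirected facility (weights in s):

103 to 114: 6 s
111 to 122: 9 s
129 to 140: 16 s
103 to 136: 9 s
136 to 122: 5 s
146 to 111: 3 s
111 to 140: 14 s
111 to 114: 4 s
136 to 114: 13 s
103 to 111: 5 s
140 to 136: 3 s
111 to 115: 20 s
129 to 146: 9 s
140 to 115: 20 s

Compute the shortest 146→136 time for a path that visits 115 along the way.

Best 146 to 115: 146–111–115 costing 23
Shortest 115→136: 115–140–136 = 23
Total via 115: 23 + 23 = 46 s.

46 s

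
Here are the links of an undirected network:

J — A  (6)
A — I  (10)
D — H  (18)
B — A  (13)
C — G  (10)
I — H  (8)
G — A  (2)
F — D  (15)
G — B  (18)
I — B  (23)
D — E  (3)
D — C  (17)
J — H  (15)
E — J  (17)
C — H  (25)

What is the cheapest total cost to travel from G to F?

42

Enumerating some paths:
G → C → D → F: 10+17+15 = 42
G → A → J → E → D → F: 2+6+17+3+15 = 43
Cheapest is G → C → D → F at 42.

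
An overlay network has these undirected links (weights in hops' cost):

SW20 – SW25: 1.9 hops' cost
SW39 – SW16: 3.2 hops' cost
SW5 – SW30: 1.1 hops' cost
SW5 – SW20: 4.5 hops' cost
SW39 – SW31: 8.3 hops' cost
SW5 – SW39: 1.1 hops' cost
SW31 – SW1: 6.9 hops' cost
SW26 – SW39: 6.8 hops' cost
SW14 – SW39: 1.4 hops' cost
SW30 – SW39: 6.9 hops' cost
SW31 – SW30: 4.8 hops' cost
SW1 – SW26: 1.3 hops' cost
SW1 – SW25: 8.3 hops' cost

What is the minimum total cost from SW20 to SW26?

11.5 hops' cost

Enumerating some paths:
SW20–SW25–SW1–SW26: 1.9+8.3+1.3 = 11.5
SW20–SW5–SW39–SW26: 4.5+1.1+6.8 = 12.4
The minimum is 11.5 hops' cost via SW20–SW25–SW1–SW26.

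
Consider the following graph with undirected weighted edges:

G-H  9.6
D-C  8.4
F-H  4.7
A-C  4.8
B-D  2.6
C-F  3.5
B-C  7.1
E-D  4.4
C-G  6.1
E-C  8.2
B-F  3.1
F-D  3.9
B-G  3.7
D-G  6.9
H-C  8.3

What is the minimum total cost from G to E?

10.7

Candidate routes:
G–B–F–D–E: 3.7+3.1+3.9+4.4 = 15.1
G–D–E: 6.9+4.4 = 11.3
G–C–E: 6.1+8.2 = 14.3
G–B–D–E: 3.7+2.6+4.4 = 10.7
The minimum is 10.7 via G–B–D–E.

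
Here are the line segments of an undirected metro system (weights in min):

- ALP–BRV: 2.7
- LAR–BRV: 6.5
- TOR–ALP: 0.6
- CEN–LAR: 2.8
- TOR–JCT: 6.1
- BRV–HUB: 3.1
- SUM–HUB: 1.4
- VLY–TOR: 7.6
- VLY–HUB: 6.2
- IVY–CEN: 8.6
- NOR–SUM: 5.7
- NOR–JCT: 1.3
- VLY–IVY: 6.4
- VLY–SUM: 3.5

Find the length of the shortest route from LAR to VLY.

14.5 min

Enumerating some paths:
LAR → BRV → HUB → VLY: 6.5+3.1+6.2 = 15.8
LAR → BRV → ALP → TOR → VLY: 6.5+2.7+0.6+7.6 = 17.4
LAR → BRV → HUB → SUM → VLY: 6.5+3.1+1.4+3.5 = 14.5
LAR → CEN → IVY → VLY: 2.8+8.6+6.4 = 17.8
The minimum is 14.5 min via LAR → BRV → HUB → SUM → VLY.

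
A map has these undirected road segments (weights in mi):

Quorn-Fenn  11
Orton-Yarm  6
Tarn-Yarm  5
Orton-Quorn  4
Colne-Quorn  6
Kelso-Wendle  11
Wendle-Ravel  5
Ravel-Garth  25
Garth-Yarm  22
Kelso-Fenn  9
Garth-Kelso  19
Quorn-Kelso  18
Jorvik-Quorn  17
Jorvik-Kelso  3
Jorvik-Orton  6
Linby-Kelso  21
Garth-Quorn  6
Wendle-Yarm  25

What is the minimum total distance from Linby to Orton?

Compare a few routes:
Linby - Kelso - Quorn - Orton: 21+18+4 = 43
Linby - Kelso - Jorvik - Orton: 21+3+6 = 30
The minimum is 30 mi via Linby - Kelso - Jorvik - Orton.

30 mi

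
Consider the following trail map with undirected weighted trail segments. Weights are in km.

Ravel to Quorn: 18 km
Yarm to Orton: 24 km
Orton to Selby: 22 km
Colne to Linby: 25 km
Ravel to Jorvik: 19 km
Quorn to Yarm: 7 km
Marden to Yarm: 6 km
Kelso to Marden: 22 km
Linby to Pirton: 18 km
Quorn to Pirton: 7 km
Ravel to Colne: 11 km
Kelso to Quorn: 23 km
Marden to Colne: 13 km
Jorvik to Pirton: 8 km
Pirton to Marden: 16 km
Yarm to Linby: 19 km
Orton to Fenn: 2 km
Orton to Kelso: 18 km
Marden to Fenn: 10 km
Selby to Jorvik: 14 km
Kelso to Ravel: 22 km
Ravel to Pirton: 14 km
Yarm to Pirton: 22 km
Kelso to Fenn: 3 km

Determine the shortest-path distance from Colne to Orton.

25 km

Compare a few routes:
Colne → Marden → Kelso → Fenn → Orton: 13+22+3+2 = 40
Colne → Marden → Fenn → Orton: 13+10+2 = 25
Colne → Ravel → Kelso → Fenn → Orton: 11+22+3+2 = 38
Colne → Marden → Yarm → Orton: 13+6+24 = 43
The minimum is 25 km via Colne → Marden → Fenn → Orton.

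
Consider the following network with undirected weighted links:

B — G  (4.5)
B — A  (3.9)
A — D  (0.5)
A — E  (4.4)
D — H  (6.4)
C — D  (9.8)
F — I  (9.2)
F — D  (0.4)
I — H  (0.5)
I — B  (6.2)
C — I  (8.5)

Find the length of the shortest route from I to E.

Settle nodes by increasing distance from I:
I: 0
H: 0.5  (via I)
B: 6.2  (via I)
D: 6.9  (via H)
F: 7.3  (via D)
A: 7.4  (via D)
C: 8.5  (via I)
G: 10.7  (via B)
E: 11.8  (via A)
Shortest route: I → H → D → A → E = 11.8.

11.8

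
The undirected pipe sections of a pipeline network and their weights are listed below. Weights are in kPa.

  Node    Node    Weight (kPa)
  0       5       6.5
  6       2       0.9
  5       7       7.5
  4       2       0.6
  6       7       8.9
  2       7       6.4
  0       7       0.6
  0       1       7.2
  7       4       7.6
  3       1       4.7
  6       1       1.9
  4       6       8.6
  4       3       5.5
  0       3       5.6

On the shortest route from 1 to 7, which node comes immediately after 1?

Candidate routes:
1 → 6 → 7: 1.9+8.9 = 10.8
1 → 6 → 2 → 7: 1.9+0.9+6.4 = 9.2
1 → 0 → 7: 7.2+0.6 = 7.8
The minimum is 7.8 kPa via 1 → 0 → 7.
So from 1 the first move is to 0.

0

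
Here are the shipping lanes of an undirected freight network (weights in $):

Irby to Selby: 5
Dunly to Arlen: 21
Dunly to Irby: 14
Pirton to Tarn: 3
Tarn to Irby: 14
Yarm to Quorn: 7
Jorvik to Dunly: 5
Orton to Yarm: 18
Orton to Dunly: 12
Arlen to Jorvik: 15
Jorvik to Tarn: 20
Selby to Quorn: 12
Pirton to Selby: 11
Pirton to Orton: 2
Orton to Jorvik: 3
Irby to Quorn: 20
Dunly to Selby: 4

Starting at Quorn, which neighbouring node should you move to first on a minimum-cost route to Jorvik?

Enumerating some paths:
Quorn - Selby - Dunly - Jorvik: 12+4+5 = 21
Quorn - Selby - Pirton - Orton - Jorvik: 12+11+2+3 = 28
The minimum is $21 via Quorn - Selby - Dunly - Jorvik.
So from Quorn the first move is to Selby.

Selby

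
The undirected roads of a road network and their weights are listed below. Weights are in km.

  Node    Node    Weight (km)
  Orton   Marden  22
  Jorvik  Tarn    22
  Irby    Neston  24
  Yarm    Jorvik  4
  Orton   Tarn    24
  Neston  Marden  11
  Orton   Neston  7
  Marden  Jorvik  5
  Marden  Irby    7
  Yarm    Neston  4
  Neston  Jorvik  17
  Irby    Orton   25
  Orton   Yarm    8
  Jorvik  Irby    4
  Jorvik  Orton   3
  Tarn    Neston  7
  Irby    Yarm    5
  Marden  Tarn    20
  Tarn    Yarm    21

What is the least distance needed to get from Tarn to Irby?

Shortest distances from Tarn:
Tarn: 0
Neston: 7  (via Tarn)
Yarm: 11  (via Neston)
Orton: 14  (via Neston)
Jorvik: 15  (via Yarm)
Irby: 16  (via Yarm)
Shortest route: Tarn → Neston → Yarm → Irby = 16 km.

16 km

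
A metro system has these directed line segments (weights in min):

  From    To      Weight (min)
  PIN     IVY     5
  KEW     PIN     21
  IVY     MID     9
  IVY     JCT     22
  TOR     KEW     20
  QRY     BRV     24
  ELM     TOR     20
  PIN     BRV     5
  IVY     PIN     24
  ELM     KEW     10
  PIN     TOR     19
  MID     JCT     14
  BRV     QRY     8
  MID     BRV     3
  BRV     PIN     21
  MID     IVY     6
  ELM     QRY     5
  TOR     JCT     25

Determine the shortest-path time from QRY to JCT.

72 min

Candidate routes:
QRY → BRV → PIN → TOR → JCT: 24+21+19+25 = 89
QRY → BRV → PIN → IVY → JCT: 24+21+5+22 = 72
QRY → BRV → PIN → IVY → MID → JCT: 24+21+5+9+14 = 73
The minimum is 72 min via QRY → BRV → PIN → IVY → JCT.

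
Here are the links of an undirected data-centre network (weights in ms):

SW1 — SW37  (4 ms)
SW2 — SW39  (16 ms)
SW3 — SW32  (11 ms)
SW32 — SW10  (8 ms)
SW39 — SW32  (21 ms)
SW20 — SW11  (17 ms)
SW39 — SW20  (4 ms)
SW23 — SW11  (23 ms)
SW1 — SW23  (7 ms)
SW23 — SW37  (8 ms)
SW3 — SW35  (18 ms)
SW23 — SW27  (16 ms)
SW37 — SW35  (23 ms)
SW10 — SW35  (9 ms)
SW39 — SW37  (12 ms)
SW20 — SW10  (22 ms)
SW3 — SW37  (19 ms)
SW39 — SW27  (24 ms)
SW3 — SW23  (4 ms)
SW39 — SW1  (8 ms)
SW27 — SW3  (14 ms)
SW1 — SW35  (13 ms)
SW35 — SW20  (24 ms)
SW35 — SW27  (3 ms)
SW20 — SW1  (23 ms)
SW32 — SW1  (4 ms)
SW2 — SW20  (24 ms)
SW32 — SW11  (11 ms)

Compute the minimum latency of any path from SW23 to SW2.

Enumerating some paths:
SW23 → SW37 → SW1 → SW39 → SW2: 8+4+8+16 = 36
SW23 → SW1 → SW39 → SW2: 7+8+16 = 31
Cheapest is SW23 → SW1 → SW39 → SW2 at 31 ms.

31 ms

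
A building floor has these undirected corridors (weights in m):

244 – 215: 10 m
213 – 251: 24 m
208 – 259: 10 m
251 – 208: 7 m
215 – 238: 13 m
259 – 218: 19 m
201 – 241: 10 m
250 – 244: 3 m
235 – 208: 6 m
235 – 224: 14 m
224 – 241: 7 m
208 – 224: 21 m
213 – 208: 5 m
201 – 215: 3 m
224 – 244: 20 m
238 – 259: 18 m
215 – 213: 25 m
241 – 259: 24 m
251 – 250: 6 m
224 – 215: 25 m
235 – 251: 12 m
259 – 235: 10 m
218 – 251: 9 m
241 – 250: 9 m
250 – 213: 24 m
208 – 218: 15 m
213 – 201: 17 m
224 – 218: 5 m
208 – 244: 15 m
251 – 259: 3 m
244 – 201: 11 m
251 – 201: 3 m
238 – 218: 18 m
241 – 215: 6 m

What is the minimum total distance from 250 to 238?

Settle nodes by increasing distance from 250:
250: 0
244: 3  (via 250)
251: 6  (via 250)
241: 9  (via 250)
201: 9  (via 251)
259: 9  (via 251)
215: 12  (via 201)
208: 13  (via 251)
218: 15  (via 251)
224: 16  (via 241)
235: 18  (via 251)
213: 18  (via 208)
238: 25  (via 215)
Shortest route: 250–251–201–215–238 = 25 m.

25 m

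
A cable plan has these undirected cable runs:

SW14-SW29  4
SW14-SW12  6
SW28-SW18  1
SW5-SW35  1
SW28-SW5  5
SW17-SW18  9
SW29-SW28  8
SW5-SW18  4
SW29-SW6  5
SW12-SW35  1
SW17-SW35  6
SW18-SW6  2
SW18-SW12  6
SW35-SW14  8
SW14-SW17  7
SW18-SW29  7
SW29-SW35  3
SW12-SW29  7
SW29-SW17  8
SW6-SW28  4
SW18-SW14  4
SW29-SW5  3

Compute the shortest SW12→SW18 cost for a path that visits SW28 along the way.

8

Shortest SW12→SW28: SW12–SW35–SW5–SW28 = 7
Best SW28 to SW18: SW28–SW18 costing 1
Total via SW28: 7 + 1 = 8.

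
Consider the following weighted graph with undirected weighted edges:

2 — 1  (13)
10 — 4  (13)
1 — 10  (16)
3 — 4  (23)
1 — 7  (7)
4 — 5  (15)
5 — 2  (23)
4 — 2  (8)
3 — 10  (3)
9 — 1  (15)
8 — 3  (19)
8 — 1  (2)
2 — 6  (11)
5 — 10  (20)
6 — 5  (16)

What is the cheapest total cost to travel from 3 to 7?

Running Dijkstra from 3:
3: 0
10: 3  (via 3)
4: 16  (via 10)
1: 19  (via 10)
8: 19  (via 3)
5: 23  (via 10)
2: 24  (via 4)
7: 26  (via 1)
Shortest route: 3–10–1–7 = 26.

26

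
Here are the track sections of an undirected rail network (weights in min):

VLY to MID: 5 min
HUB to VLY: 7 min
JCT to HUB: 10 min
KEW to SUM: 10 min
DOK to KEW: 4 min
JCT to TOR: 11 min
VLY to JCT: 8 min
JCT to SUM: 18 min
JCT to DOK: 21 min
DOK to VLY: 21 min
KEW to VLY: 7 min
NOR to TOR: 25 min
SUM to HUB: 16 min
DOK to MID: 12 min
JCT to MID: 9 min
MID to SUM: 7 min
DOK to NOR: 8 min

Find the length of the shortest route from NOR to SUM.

22 min

Enumerating some paths:
NOR - DOK - MID - SUM: 8+12+7 = 27
NOR - DOK - KEW - SUM: 8+4+10 = 22
The minimum is 22 min via NOR - DOK - KEW - SUM.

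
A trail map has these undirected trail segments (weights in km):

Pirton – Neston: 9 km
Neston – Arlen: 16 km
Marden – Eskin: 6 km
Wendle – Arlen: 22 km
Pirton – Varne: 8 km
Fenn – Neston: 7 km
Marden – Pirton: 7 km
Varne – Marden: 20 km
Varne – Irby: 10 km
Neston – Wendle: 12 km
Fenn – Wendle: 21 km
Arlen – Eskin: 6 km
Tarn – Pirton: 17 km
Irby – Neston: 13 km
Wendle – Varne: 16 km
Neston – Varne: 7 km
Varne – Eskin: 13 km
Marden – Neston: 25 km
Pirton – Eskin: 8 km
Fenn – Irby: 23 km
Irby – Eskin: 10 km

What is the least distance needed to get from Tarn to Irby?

35 km

Running Dijkstra from Tarn:
Tarn: 0
Pirton: 17  (via Tarn)
Marden: 24  (via Pirton)
Eskin: 25  (via Pirton)
Varne: 25  (via Pirton)
Neston: 26  (via Pirton)
Arlen: 31  (via Eskin)
Fenn: 33  (via Neston)
Irby: 35  (via Eskin)
Shortest route: Tarn–Pirton–Eskin–Irby = 35 km.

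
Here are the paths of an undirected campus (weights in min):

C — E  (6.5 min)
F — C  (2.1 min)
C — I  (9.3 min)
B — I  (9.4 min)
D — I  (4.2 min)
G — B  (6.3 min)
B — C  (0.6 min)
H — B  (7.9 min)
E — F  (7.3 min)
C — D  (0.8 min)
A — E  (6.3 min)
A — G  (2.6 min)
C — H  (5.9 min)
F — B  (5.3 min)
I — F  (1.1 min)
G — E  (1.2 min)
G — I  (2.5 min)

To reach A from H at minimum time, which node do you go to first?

Compare a few routes:
H → C → F → I → G → A: 5.9+2.1+1.1+2.5+2.6 = 14.2
H → C → B → G → A: 5.9+0.6+6.3+2.6 = 15.4
Cheapest is H → C → F → I → G → A at 14.2 min.
So from H the first move is to C.

C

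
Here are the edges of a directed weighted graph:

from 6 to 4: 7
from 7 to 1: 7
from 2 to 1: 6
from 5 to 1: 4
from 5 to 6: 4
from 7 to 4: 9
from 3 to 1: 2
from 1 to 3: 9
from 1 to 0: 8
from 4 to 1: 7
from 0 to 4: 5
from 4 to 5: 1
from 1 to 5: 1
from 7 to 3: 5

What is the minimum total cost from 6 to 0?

20

Compare a few routes:
6 - 4 - 5 - 1 - 0: 7+1+4+8 = 20
6 - 4 - 1 - 0: 7+7+8 = 22
Cheapest is 6 - 4 - 5 - 1 - 0 at 20.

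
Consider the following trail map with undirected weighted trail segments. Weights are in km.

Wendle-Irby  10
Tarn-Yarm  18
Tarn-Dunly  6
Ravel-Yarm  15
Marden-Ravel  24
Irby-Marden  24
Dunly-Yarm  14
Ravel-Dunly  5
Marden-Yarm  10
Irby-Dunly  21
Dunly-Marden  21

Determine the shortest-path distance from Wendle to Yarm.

44 km

Running Dijkstra from Wendle:
Wendle: 0
Irby: 10  (via Wendle)
Dunly: 31  (via Irby)
Marden: 34  (via Irby)
Ravel: 36  (via Dunly)
Tarn: 37  (via Dunly)
Yarm: 44  (via Marden)
Shortest route: Wendle–Irby–Marden–Yarm = 44 km.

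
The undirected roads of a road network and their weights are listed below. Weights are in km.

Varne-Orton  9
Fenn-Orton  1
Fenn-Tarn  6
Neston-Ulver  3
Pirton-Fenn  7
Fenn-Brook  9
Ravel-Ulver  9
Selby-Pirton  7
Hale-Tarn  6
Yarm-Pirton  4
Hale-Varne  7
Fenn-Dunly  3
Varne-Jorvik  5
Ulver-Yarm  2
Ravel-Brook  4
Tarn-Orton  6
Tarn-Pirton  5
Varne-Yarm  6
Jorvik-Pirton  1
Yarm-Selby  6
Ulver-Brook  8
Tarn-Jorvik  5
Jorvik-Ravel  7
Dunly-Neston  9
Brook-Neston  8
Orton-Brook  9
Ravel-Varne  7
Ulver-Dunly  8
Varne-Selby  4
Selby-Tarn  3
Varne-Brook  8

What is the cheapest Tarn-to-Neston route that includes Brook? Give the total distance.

Best Tarn to Brook: Tarn–Orton–Brook costing 15
Shortest Brook→Neston: Brook–Neston = 8
Total via Brook: 15 + 8 = 23 km.

23 km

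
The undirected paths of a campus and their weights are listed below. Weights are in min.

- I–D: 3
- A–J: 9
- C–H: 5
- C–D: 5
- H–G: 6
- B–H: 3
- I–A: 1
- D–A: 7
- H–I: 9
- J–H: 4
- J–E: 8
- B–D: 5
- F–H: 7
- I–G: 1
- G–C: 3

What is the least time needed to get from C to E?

Settle nodes by increasing distance from C:
C: 0
G: 3  (via C)
I: 4  (via G)
A: 5  (via I)
D: 5  (via C)
H: 5  (via C)
B: 8  (via H)
J: 9  (via H)
F: 12  (via H)
E: 17  (via J)
Shortest route: C → H → J → E = 17 min.

17 min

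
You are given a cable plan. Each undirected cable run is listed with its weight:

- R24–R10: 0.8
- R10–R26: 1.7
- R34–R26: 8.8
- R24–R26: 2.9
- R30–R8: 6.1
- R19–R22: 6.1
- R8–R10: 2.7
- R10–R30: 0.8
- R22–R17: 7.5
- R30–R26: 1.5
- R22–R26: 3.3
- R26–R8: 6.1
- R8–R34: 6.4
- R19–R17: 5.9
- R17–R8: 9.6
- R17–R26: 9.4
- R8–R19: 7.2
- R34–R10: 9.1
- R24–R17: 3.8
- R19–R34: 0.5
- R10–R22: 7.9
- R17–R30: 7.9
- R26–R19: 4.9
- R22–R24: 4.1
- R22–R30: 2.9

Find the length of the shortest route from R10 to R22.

Enumerating some paths:
R10 - R30 - R22: 0.8+2.9 = 3.7
R10 - R24 - R22: 0.8+4.1 = 4.9
Cheapest is R10 - R30 - R22 at 3.7.

3.7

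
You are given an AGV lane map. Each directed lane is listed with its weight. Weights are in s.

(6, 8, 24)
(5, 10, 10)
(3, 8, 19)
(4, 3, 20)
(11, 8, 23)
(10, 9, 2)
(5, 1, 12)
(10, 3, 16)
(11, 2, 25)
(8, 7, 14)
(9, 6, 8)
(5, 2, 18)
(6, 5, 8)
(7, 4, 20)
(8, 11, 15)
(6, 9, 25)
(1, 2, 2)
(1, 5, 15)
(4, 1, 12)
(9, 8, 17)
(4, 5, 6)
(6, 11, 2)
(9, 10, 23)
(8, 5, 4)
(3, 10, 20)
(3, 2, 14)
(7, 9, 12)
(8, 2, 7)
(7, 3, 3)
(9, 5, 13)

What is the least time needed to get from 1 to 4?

Running Dijkstra from 1:
1: 0
2: 2  (via 1)
5: 15  (via 1)
10: 25  (via 5)
9: 27  (via 10)
6: 35  (via 9)
11: 37  (via 6)
3: 41  (via 10)
8: 44  (via 9)
7: 58  (via 8)
4: 78  (via 7)
Shortest route: 1–5–10–9–8–7–4 = 78 s.

78 s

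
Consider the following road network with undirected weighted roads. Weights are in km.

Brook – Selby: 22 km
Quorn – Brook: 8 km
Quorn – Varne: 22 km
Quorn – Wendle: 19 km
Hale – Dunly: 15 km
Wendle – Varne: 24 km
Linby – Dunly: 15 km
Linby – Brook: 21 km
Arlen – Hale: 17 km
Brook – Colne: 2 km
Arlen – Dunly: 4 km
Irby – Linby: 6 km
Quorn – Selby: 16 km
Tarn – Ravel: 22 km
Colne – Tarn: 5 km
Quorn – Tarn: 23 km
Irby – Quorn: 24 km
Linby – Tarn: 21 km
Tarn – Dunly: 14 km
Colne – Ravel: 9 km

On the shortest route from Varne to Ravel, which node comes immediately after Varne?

Quorn

Candidate routes:
Varne–Quorn–Brook–Colne–Ravel: 22+8+2+9 = 41
Varne–Quorn–Brook–Colne–Tarn–Ravel: 22+8+2+5+22 = 59
The minimum is 41 km via Varne–Quorn–Brook–Colne–Ravel.
So from Varne the first move is to Quorn.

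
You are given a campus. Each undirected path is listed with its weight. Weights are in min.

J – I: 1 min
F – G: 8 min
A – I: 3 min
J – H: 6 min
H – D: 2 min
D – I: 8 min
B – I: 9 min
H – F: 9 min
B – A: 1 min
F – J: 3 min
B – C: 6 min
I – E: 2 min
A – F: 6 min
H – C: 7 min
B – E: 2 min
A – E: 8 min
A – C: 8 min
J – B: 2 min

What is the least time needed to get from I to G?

Candidate routes:
I → A → B → J → F → G: 3+1+2+3+8 = 17
I → J → F → G: 1+3+8 = 12
I → A → F → G: 3+6+8 = 17
I → E → B → J → F → G: 2+2+2+3+8 = 17
Cheapest is I → J → F → G at 12 min.

12 min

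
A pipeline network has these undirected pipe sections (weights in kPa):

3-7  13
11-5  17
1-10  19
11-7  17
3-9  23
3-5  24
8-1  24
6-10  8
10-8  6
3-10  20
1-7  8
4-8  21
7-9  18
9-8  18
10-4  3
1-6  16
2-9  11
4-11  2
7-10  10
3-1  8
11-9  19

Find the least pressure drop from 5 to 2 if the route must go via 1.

69 kPa

Best 5 to 1: 5–3–1 costing 32
Shortest 1→2: 1–7–9–2 = 37
Total via 1: 32 + 37 = 69 kPa.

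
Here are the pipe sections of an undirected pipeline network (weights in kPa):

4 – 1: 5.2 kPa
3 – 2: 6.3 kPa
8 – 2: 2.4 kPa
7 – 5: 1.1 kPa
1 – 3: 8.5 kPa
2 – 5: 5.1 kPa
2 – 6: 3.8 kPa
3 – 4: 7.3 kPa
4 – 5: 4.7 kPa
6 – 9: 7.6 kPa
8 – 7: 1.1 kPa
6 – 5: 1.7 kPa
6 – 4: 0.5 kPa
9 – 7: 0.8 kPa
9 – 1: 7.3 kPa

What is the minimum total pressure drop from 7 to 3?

Settle nodes by increasing distance from 7:
7: 0
9: 0.8  (via 7)
5: 1.1  (via 7)
8: 1.1  (via 7)
6: 2.8  (via 5)
4: 3.3  (via 6)
2: 3.5  (via 8)
1: 8.1  (via 9)
3: 9.8  (via 2)
Shortest route: 7–8–2–3 = 9.8 kPa.

9.8 kPa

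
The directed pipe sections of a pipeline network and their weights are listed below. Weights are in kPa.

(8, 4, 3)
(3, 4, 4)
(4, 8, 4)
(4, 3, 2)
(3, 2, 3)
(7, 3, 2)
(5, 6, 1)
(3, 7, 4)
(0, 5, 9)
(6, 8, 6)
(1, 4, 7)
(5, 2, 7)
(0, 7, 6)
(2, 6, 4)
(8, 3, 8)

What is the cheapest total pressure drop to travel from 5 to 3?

Enumerating some paths:
5–6–8–4–3: 1+6+3+2 = 12
5–2–6–8–4–3: 7+4+6+3+2 = 22
5–2–6–8–3: 7+4+6+8 = 25
5–6–8–3: 1+6+8 = 15
The minimum is 12 kPa via 5–6–8–4–3.

12 kPa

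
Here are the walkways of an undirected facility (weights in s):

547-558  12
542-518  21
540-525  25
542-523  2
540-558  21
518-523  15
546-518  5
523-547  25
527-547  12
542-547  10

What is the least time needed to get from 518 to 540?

Enumerating some paths:
518 - 542 - 523 - 547 - 558 - 540: 21+2+25+12+21 = 81
518 - 523 - 542 - 547 - 558 - 540: 15+2+10+12+21 = 60
518 - 542 - 547 - 558 - 540: 21+10+12+21 = 64
518 - 523 - 547 - 558 - 540: 15+25+12+21 = 73
Cheapest is 518 - 523 - 542 - 547 - 558 - 540 at 60 s.

60 s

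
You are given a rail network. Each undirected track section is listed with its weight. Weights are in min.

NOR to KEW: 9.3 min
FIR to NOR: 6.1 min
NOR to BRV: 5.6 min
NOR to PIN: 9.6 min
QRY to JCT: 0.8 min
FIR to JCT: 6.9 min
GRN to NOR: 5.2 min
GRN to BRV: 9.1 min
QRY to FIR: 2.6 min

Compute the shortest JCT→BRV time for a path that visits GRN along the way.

23.8 min

Best JCT to GRN: JCT → QRY → FIR → NOR → GRN costing 14.7
Best GRN to BRV: GRN → BRV costing 9.1
Total via GRN: 14.7 + 9.1 = 23.8 min.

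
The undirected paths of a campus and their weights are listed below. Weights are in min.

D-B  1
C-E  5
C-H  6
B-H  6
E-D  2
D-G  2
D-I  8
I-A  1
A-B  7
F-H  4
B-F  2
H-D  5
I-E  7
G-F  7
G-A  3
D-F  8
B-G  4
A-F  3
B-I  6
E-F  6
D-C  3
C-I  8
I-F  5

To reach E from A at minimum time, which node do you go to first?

Enumerating some paths:
A → G → D → E: 3+2+2 = 7
A → I → E: 1+7 = 8
A → F → B → D → E: 3+2+1+2 = 8
A → F → E: 3+6 = 9
The minimum is 7 min via A → G → D → E.
So from A the first move is to G.

G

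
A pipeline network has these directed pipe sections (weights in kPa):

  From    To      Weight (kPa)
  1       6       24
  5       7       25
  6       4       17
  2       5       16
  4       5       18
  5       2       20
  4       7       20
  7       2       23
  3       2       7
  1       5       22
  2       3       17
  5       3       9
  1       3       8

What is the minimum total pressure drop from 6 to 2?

Compare a few routes:
6 - 4 - 5 - 2: 17+18+20 = 55
6 - 4 - 5 - 3 - 2: 17+18+9+7 = 51
Cheapest is 6 - 4 - 5 - 3 - 2 at 51 kPa.

51 kPa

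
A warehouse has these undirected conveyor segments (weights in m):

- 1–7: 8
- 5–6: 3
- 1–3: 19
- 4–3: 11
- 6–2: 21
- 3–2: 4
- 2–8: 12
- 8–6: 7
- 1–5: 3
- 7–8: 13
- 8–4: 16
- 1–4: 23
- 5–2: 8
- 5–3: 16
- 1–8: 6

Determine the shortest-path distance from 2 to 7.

Enumerating some paths:
2 → 8 → 7: 12+13 = 25
2 → 5 → 1 → 7: 8+3+8 = 19
The minimum is 19 m via 2 → 5 → 1 → 7.

19 m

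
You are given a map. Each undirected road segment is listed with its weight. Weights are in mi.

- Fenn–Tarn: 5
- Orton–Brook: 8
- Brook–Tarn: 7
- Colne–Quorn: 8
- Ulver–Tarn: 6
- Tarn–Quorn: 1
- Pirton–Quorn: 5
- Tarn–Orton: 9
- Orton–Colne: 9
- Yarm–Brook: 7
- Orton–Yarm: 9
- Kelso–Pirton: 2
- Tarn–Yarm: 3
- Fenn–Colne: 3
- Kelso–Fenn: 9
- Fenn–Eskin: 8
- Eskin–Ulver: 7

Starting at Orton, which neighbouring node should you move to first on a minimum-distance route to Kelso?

Enumerating some paths:
Orton → Tarn → Quorn → Pirton → Kelso: 9+1+5+2 = 17
Orton → Colne → Fenn → Kelso: 9+3+9 = 21
Orton → Brook → Tarn → Quorn → Pirton → Kelso: 8+7+1+5+2 = 23
Orton → Yarm → Tarn → Quorn → Pirton → Kelso: 9+3+1+5+2 = 20
Cheapest is Orton → Tarn → Quorn → Pirton → Kelso at 17 mi.
So from Orton the first move is to Tarn.

Tarn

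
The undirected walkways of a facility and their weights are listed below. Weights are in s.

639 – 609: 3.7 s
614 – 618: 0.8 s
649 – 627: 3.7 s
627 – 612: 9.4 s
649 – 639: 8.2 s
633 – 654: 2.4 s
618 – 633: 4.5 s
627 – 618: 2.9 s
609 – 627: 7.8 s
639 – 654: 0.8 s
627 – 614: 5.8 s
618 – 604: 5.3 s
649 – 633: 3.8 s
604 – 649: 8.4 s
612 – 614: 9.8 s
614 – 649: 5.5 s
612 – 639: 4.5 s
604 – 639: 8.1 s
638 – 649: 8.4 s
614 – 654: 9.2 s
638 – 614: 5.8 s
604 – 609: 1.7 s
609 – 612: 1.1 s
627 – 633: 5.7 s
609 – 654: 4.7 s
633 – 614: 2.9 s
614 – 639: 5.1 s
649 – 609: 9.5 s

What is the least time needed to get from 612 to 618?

8.1 s

Shortest distances from 612:
612: 0
609: 1.1  (via 612)
604: 2.8  (via 609)
639: 4.5  (via 612)
654: 5.3  (via 639)
633: 7.7  (via 654)
618: 8.1  (via 604)
Shortest route: 612–609–604–618 = 8.1 s.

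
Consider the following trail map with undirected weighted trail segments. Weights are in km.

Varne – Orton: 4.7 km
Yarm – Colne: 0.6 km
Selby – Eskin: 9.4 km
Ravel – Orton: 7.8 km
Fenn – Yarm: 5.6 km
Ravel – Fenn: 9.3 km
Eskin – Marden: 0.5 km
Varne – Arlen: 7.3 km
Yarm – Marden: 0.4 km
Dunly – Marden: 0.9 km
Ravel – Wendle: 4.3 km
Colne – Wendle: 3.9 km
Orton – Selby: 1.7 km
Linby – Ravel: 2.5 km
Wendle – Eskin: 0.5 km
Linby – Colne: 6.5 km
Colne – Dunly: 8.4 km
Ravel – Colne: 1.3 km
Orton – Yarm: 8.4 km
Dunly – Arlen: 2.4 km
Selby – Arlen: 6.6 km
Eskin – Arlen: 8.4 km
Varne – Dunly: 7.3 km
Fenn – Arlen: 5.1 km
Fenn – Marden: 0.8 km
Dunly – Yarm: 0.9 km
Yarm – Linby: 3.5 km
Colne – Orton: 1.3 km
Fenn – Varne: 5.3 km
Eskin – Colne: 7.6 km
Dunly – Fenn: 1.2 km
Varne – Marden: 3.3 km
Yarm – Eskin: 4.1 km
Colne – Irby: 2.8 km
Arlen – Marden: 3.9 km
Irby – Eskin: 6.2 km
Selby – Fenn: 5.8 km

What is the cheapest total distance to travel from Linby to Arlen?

Candidate routes:
Linby–Yarm–Dunly–Arlen: 3.5+0.9+2.4 = 6.8
Linby–Yarm–Marden–Dunly–Arlen: 3.5+0.4+0.9+2.4 = 7.2
The minimum is 6.8 km via Linby–Yarm–Dunly–Arlen.

6.8 km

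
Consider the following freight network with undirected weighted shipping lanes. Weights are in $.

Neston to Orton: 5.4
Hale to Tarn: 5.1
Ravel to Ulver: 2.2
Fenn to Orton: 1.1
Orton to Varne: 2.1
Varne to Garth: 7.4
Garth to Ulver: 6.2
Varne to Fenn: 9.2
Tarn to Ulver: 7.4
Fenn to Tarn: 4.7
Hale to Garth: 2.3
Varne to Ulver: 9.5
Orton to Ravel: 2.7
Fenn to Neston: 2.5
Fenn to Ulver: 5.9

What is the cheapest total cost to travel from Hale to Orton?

$10.9

Compare a few routes:
Hale → Garth → Ulver → Ravel → Orton: 2.3+6.2+2.2+2.7 = 13.4
Hale → Tarn → Fenn → Orton: 5.1+4.7+1.1 = 10.9
Hale → Garth → Varne → Orton: 2.3+7.4+2.1 = 11.8
The minimum is $10.9 via Hale → Tarn → Fenn → Orton.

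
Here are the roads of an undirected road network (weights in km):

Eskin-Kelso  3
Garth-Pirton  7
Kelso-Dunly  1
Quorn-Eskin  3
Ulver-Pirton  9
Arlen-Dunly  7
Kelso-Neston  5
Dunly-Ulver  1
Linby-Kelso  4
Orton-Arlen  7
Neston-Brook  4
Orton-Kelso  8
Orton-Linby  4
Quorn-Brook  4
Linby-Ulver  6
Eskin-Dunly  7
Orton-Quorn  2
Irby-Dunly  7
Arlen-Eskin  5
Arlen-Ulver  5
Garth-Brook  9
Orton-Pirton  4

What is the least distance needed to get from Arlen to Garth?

18 km

Enumerating some paths:
Arlen–Ulver–Pirton–Garth: 5+9+7 = 21
Arlen–Eskin–Quorn–Brook–Garth: 5+3+4+9 = 21
Arlen–Orton–Pirton–Garth: 7+4+7 = 18
Arlen–Eskin–Quorn–Orton–Pirton–Garth: 5+3+2+4+7 = 21
Cheapest is Arlen–Orton–Pirton–Garth at 18 km.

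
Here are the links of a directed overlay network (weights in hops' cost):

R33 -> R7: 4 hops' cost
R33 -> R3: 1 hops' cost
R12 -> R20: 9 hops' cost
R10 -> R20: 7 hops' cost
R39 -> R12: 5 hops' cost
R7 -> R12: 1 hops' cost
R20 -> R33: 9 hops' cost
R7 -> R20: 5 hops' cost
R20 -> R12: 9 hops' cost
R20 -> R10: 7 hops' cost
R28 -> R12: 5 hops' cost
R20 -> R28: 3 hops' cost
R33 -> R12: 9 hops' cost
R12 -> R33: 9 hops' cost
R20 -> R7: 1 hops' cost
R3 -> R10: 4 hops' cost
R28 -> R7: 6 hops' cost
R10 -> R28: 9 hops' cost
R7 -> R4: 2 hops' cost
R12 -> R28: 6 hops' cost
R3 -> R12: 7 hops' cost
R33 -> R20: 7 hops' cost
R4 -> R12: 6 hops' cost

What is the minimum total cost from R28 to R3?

Candidate routes:
R28 - R7 - R20 - R33 - R3: 6+5+9+1 = 21
R28 - R7 - R12 - R33 - R3: 6+1+9+1 = 17
R28 - R12 - R33 - R3: 5+9+1 = 15
Cheapest is R28 - R12 - R33 - R3 at 15 hops' cost.

15 hops' cost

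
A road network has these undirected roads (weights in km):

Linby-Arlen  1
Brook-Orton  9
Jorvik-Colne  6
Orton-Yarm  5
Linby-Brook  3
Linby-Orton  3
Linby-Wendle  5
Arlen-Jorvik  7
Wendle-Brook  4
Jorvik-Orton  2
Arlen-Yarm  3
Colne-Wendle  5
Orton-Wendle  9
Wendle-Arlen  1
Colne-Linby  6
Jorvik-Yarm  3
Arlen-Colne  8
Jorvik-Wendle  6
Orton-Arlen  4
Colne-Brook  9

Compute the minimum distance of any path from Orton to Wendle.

Compare a few routes:
Orton - Jorvik - Wendle: 2+6 = 8
Orton - Arlen - Wendle: 4+1 = 5
Orton - Linby - Wendle: 3+5 = 8
The minimum is 5 km via Orton - Arlen - Wendle.

5 km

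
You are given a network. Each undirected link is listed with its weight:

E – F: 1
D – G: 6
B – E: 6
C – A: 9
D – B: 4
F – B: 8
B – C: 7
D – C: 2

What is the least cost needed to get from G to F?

Compare a few routes:
G → D → B → F: 6+4+8 = 18
G → D → B → E → F: 6+4+6+1 = 17
The minimum is 17 via G → D → B → E → F.

17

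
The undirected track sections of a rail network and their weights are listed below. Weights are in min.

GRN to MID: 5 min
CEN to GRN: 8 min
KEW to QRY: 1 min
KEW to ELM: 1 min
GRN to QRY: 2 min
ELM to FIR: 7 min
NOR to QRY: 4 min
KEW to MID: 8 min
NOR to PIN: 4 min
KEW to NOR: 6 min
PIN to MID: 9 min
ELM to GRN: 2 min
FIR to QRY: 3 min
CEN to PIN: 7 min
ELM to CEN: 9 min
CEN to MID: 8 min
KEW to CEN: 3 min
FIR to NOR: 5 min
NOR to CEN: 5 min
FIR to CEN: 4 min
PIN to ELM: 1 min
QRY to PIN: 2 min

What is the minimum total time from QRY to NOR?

4 min

Running Dijkstra from QRY:
QRY: 0
KEW: 1  (via QRY)
ELM: 2  (via KEW)
GRN: 2  (via QRY)
PIN: 2  (via QRY)
FIR: 3  (via QRY)
NOR: 4  (via QRY)
Shortest route: QRY → NOR = 4 min.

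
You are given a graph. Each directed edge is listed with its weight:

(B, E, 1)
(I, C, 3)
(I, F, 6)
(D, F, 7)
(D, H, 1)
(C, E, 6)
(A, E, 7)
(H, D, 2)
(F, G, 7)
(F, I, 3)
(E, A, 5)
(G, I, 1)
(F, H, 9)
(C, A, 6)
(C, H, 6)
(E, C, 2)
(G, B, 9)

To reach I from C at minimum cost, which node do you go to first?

H

Compare a few routes:
C → H → D → F → I: 6+2+7+3 = 18
C → H → D → F → G → I: 6+2+7+7+1 = 23
Cheapest is C → H → D → F → I at 18.
So from C the first move is to H.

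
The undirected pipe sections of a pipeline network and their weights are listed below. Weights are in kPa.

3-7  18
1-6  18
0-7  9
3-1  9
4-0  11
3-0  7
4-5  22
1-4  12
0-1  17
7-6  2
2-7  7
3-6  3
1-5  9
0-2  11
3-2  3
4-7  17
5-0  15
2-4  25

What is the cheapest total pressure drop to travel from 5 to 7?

Running Dijkstra from 5:
5: 0
1: 9  (via 5)
0: 15  (via 5)
3: 18  (via 1)
2: 21  (via 3)
4: 21  (via 1)
6: 21  (via 3)
7: 23  (via 6)
Shortest route: 5 → 1 → 3 → 6 → 7 = 23 kPa.

23 kPa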